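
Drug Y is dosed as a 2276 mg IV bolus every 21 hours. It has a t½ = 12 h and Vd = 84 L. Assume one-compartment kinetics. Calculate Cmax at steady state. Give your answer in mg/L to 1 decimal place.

38.6 mg/L

τ/t½ = 21/12 ≈ 1.75, so fraction remaining f = (1/2)^(21/12) ≈ 0.2973.
At steady state, accumulation factor R = 1/(1 − e^(−kτ)) ≈ 1.4231.
Single-dose peak C₀ = D/Vd = 2276/84 ≈ 27.095 mg/L.
Cmax,ss = C₀/(1 − f) ≈ 27.095/0.7027 ≈ 38.558 mg/L.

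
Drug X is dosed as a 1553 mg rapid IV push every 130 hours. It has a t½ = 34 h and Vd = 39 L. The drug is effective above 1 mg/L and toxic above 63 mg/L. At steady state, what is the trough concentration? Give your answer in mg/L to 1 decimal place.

k = ln2/t½ = ln2/34 ≈ 0.020387 h⁻¹; fraction remaining f = e^(−kτ) = e^(−0.020387×130) ≈ 0.0706.
Each bolus raises the concentration by D/Vd = 1553/39 ≈ 39.821 mg/L.
Steady-state trough Cmin,ss = C₀·f/(1−f) ≈ 39.821 × 0.0706/0.9294 ≈ 3.025 mg/L.
Trough 3.0 mg/L vs MEC 1 mg/L: adequate.

3.0 mg/L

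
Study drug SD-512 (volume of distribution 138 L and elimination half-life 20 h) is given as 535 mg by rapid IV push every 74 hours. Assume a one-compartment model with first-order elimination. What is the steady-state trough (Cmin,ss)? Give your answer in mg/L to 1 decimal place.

k = ln2/t½ = ln2/20 ≈ 0.034657 h⁻¹; fraction remaining f = e^(−kτ) = e^(−0.034657×74) ≈ 0.0769.
At steady state, accumulation factor R = 1/(1 − e^(−kτ)) ≈ 1.0833.
Each bolus raises the concentration by D/Vd = 535/138 ≈ 3.877 mg/L.
Steady-state peak Cmax,ss = C₀·R ≈ 3.877 × 1.0833 ≈ 4.200 mg/L.
Steady-state trough Cmin,ss = Cmax,ss·f ≈ 4.200 × 0.0769 ≈ 0.323 mg/L.

0.3 mg/L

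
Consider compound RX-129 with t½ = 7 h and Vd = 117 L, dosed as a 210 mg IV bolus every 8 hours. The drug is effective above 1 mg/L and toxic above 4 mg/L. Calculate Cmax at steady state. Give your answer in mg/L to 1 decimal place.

k = ln2/t½ = ln2/7 ≈ 0.099021 h⁻¹; fraction remaining f = e^(−kτ) = e^(−0.099021×8) ≈ 0.4529.
At steady state, accumulation factor R = 1/(1 − e^(−kτ)) ≈ 1.8278.
Single-dose peak C₀ = D/Vd = 210/117 ≈ 1.795 mg/L.
Steady-state peak Cmax,ss = C₀·R ≈ 1.795 × 1.8278 ≈ 3.281 mg/L.
Peak 3.3 mg/L vs MTC 4 mg/L: below toxic threshold.

3.3 mg/L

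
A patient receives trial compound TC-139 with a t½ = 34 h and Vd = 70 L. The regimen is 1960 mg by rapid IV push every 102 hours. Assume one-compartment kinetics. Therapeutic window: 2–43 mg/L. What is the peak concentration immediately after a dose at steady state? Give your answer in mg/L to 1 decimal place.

The dosing interval is 3 half-lives, so f = 2^(−3) = 0.125.
At steady state, R = 1/(1 − 0.125) = 8/7.
Single-dose peak C₀ = D/Vd = 1960/70 = 28 mg/L.
Steady-state peak Cmax,ss = C₀·R = 28 × 8/7 ≈ 32.000 mg/L.
Peak 32.0 mg/L vs MTC 43 mg/L: below toxic threshold.

32.0 mg/L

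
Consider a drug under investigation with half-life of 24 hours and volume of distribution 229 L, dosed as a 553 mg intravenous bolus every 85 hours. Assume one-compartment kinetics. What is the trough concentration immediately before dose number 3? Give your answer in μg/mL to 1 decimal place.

f = (1/2)^(τ/t½) = (1/2)^(85/24) ≈ 0.0859.
C₀ = D/Vd = 553/229 ≈ 2.415 μg/mL.
Before the 3rd dose, 2 doses have been given. Superposition: Cmin = C₀·(f + f²).
≈ 2.415 × (0.0859 + 0.0074) ≈ 2.415 × 0.0933 ≈ 0.225 μg/mL.

0.2 μg/mL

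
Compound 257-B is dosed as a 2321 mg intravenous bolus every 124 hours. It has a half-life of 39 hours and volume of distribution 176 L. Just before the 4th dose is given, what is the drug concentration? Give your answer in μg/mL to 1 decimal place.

f = (1/2)^(τ/t½) = (1/2)^(124/39) ≈ 0.1104.
C₀ = D/Vd = 2321/176 ≈ 13.188 μg/mL.
Before the 4th dose, 3 doses have been given. Superposition: Cmin = C₀·(f + f² + … + f^3).
≈ 13.188 × (0.1104 + 0.0122 + 0.0013) ≈ 13.188 × 0.1239 ≈ 1.634 μg/mL.

1.6 μg/mL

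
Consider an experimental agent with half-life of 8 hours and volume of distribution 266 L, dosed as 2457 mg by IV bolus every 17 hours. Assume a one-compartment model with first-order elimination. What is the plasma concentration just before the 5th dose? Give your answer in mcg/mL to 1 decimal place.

2.7 mcg/mL

f = (1/2)^(τ/t½) = (1/2)^(17/8) ≈ 0.2293.
C₀ = D/Vd = 2457/266 ≈ 9.237 mcg/mL.
Before the 5th dose, 4 doses have been given. Superposition: Cmin = C₀·(f + f² + … + f^4).
≈ 9.237 × (0.2293 + 0.0526 + 0.0121 + 0.0028) ≈ 9.237 × 0.2968 ≈ 2.742 mcg/mL.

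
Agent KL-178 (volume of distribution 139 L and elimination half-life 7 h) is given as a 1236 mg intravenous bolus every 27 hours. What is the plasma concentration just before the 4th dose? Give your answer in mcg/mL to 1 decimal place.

0.7 mcg/mL

f = (1/2)^(τ/t½) = (1/2)^(27/7) ≈ 0.0690.
C₀ = D/Vd = 1236/139 ≈ 8.892 mcg/mL.
Before the 4th dose, 3 doses have been given. Superposition: Cmin = C₀·(f + f² + … + f^3).
≈ 8.892 × (0.0690 + 0.0048 + 0.0003) ≈ 8.892 × 0.0741 ≈ 0.659 mcg/mL.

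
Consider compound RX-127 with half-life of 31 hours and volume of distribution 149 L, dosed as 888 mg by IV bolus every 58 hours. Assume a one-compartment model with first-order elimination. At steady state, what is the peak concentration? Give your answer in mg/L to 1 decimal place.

Over one 58-h interval, 58/31 ≈ 1.871 half-lives elapse, leaving f ≈ 0.2734 of each dose.
Accumulation ratio R = 1/(1 − f) ≈ 1/0.7266 ≈ 1.3763.
Single-dose peak C₀ = D/Vd = 888/149 ≈ 5.960 mg/L.
Cmax,ss = C₀/(1 − f) ≈ 5.960/0.7266 ≈ 8.203 mg/L.

8.2 mg/L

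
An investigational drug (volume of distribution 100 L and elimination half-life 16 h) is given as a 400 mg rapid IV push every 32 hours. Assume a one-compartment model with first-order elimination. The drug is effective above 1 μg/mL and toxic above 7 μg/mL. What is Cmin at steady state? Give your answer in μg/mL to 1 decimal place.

1.3 μg/mL

The dosing interval is 2 half-lives, so f = 2^(−2) = 0.25.
Accumulation ratio R = 1/(1 − f) = 1/0.75 = 4/3.
Single-dose peak C₀ = D/Vd = 400/100 = 4 μg/mL.
Steady-state peak Cmax,ss = C₀·R = 4 × 4/3 ≈ 5.333 μg/mL.
Steady-state trough Cmin,ss = Cmax,ss·f ≈ 5.333 × 0.25 ≈ 1.333 μg/mL.
Trough 1.3 μg/mL vs MEC 1 μg/mL: adequate.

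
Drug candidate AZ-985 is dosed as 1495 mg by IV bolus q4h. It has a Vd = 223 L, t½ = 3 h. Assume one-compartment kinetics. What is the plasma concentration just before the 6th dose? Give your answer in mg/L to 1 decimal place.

4.4 mg/L

f = (1/2)^(τ/t½) = (1/2)^(4/3) ≈ 0.3969.
C₀ = D/Vd = 1495/223 ≈ 6.704 mg/L.
Before the 6th dose, 5 doses have been given. Superposition: Cmin = C₀·(f + f² + … + f^5).
≈ 6.704 × (0.3969 + 0.1575 + 0.0625 + 0.0248 + 0.0098) ≈ 6.704 × 0.6515 ≈ 4.368 mg/L.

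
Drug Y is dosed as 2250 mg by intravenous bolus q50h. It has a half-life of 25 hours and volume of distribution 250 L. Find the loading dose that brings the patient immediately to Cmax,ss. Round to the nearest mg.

3000 mg

f = (1/2)^(50/25) ≈ 0.250000; accumulation ratio R = 1/(1−f) ≈ 1.33333.
Loading dose to hit Cmax,ss on first dose: D_load = D_maint·R ≈ 2250 × 1.33333 ≈ 2999.99 mg.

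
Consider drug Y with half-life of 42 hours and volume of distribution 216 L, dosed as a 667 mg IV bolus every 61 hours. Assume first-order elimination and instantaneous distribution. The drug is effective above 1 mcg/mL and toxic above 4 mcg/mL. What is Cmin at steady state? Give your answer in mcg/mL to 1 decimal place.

1.8 mcg/mL

Over one 61-h interval, 61/42 ≈ 1.4524 half-lives elapse, leaving f ≈ 0.3654 of each dose.
At steady state, accumulation factor R = 1/(1 − e^(−kτ)) ≈ 1.5758.
Single-dose peak C₀ = D/Vd = 667/216 ≈ 3.088 mcg/mL.
Cmax,ss = C₀/(1 − f) ≈ 3.088/0.6346 ≈ 4.866 mcg/mL.
Steady-state trough Cmin,ss = Cmax,ss·f ≈ 4.866 × 0.3654 ≈ 1.778 mcg/mL.
Trough 1.8 mcg/mL vs MEC 1 mcg/mL: adequate.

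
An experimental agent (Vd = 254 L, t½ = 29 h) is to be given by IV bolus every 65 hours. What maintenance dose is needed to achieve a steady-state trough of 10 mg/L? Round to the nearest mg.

τ/t½ = 65/29 ≈ 2.2414, so f = (1/2)^(65/29) ≈ 0.211484.
Cmin,ss = (D/Vd)·f/(1−f), so D = Cmin,ss·Vd·(1−f)/f.
D = 10 × 254 × (1−f)/f ≈ 10 × 254 × 3.72849 ≈ 9470.36 mg.

9470 mg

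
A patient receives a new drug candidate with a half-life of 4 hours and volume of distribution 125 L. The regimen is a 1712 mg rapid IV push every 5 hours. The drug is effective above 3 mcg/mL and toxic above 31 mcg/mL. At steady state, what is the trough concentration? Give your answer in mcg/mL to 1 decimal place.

9.9 mcg/mL

Over one 5-h interval, 5/4 ≈ 1.25 half-lives elapse, leaving f ≈ 0.4204 of each dose.
At steady state, accumulation factor R = 1/(1 − e^(−kτ)) ≈ 1.7253.
Single-dose peak C₀ = D/Vd = 1712/125 ≈ 13.696 mcg/mL.
Steady-state peak Cmax,ss = C₀·R ≈ 13.696 × 1.7253 ≈ 23.630 mcg/mL.
One interval later, Cmin,ss = Cmax,ss·e^(−kτ) ≈ 23.630 × 0.4204 ≈ 9.934 mcg/mL.
Trough 9.9 mcg/mL vs MEC 3 mcg/mL: adequate.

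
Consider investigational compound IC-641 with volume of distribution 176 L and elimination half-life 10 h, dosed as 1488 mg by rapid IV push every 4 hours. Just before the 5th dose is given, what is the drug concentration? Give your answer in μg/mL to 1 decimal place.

17.7 μg/mL

f = (1/2)^(τ/t½) = (1/2)^(4/10) ≈ 0.7579.
C₀ = D/Vd = 1488/176 ≈ 8.455 μg/mL.
Before the 5th dose, 4 doses have been given. Superposition: Cmin = C₀·(f + f² + … + f^4).
≈ 8.455 × (0.7579 + 0.5744 + 0.4353 + 0.3299) ≈ 8.455 × 2.0975 ≈ 17.734 μg/mL.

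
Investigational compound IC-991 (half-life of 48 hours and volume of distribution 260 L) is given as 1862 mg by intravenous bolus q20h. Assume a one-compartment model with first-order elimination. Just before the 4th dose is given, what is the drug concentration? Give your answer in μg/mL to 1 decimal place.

12.4 μg/mL

f = (1/2)^(τ/t½) = (1/2)^(20/48) ≈ 0.7492.
C₀ = D/Vd = 1862/260 ≈ 7.162 μg/mL.
Before the 4th dose, 3 doses have been given. Superposition: Cmin = C₀·(f + f² + … + f^3).
≈ 7.162 × (0.7492 + 0.5613 + 0.4205) ≈ 7.162 × 1.7310 ≈ 12.397 μg/mL.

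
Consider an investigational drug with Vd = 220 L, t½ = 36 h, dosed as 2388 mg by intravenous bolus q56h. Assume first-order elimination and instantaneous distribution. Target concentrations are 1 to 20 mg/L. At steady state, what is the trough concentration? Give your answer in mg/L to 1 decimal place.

Over one 56-h interval, 56/36 ≈ 1.5556 half-lives elapse, leaving f ≈ 0.3402 of each dose.
At steady state, accumulation factor R = 1/(1 − e^(−kτ)) ≈ 1.5156.
Each bolus raises the concentration by D/Vd = 2388/220 ≈ 10.855 mg/L.
Steady-state peak Cmax,ss = C₀·R ≈ 10.855 × 1.5156 ≈ 16.452 mg/L.
One interval later, Cmin,ss = Cmax,ss·e^(−kτ) ≈ 16.452 × 0.3402 ≈ 5.597 mg/L.
Trough 5.6 mg/L vs MEC 1 mg/L: adequate.

5.6 mg/L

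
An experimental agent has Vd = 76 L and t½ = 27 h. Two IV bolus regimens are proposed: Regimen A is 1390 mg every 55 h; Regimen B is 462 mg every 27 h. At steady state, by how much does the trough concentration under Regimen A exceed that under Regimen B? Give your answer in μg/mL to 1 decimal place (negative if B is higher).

-0.2 μg/mL

Regimen A: f = (1/2)^(55/27) ≈ 0.2437; Cmin,ss = (1390/76)·f/(1−f) ≈ 5.893 μg/mL.
Regimen B: f = (1/2)^(27/27) ≈ 0.5000; Cmin,ss = (462/76)·f/(1−f) ≈ 6.079 μg/mL.
Difference ≈ 5.893 − 6.079 ≈ -0.186 μg/mL.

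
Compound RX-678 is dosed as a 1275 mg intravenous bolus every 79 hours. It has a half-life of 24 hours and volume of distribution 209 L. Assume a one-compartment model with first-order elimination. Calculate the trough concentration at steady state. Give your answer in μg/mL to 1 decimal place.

Over one 79-h interval, 79/24 ≈ 3.2917 half-lives elapse, leaving f ≈ 0.1021 of each dose.
At steady state, accumulation factor R = 1/(1 − e^(−kτ)) ≈ 1.1137.
Single-dose peak C₀ = D/Vd = 1275/209 ≈ 6.100 μg/mL.
Steady-state peak Cmax,ss = C₀·R ≈ 6.100 × 1.1137 ≈ 6.794 μg/mL.
Steady-state trough Cmin,ss = Cmax,ss·f ≈ 6.794 × 0.1021 ≈ 0.694 μg/mL.

0.7 μg/mL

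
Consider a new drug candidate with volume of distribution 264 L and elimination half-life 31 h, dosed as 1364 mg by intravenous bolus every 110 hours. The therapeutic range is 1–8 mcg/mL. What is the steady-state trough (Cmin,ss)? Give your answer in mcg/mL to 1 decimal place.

τ/t½ = 110/31 ≈ 3.5484, so fraction remaining f = (1/2)^(110/31) ≈ 0.0855.
At steady state, accumulation factor R = 1/(1 − e^(−kτ)) ≈ 1.0935.
Each bolus raises the concentration by D/Vd = 1364/264 ≈ 5.167 mcg/mL.
Cmax,ss = C₀/(1 − f) ≈ 5.167/0.9145 ≈ 5.650 mcg/mL.
One interval later, Cmin,ss = Cmax,ss·e^(−kτ) ≈ 5.650 × 0.0855 ≈ 0.483 mcg/mL.
Trough 0.5 mcg/mL vs MEC 1 mcg/mL: subtherapeutic.

0.5 mcg/mL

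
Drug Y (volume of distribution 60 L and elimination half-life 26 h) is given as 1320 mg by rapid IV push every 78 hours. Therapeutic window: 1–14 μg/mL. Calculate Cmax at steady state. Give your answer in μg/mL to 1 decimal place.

The dosing interval is 3 half-lives, so f = 2^(−3) = 0.125.
At steady state, R = 1/(1 − 0.125) = 8/7.
Single-dose peak C₀ = D/Vd = 1320/60 = 22 μg/mL.
Steady-state peak Cmax,ss = C₀·R = 22 × 8/7 ≈ 25.143 μg/mL.
Peak 25.1 μg/mL vs MTC 14 μg/mL: exceeds toxic threshold.

25.1 μg/mL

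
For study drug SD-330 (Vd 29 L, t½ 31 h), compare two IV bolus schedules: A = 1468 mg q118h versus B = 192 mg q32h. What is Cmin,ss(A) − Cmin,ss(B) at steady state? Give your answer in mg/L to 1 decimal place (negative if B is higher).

Regimen A: f = (1/2)^(118/31) ≈ 0.0715; Cmin,ss = (1468/29)·f/(1−f) ≈ 3.898 mg/L.
Regimen B: f = (1/2)^(32/31) ≈ 0.4889; Cmin,ss = (192/29)·f/(1−f) ≈ 6.333 mg/L.
Difference ≈ 3.898 − 6.333 ≈ -2.435 mg/L.

-2.4 mg/L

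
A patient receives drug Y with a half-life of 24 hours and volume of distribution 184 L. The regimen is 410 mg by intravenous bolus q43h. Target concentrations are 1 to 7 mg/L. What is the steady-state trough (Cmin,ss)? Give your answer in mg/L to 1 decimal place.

k = ln2/t½ = ln2/24 ≈ 0.028881 h⁻¹; fraction remaining f = e^(−kτ) = e^(−0.028881×43) ≈ 0.2888.
At steady state, accumulation factor R = 1/(1 − e^(−kτ)) ≈ 1.4061.
Single-dose peak C₀ = D/Vd = 410/184 ≈ 2.228 mg/L.
Steady-state peak Cmax,ss = C₀·R ≈ 2.228 × 1.4061 ≈ 3.133 mg/L.
One interval later, Cmin,ss = Cmax,ss·e^(−kτ) ≈ 3.133 × 0.2888 ≈ 0.905 mg/L.
Trough 0.9 mg/L vs MEC 1 mg/L: subtherapeutic.

0.9 mg/L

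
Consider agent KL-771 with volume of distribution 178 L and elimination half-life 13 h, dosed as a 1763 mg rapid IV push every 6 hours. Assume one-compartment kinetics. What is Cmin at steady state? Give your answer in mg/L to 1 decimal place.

τ/t½ = 6/13 ≈ 0.46154, so fraction remaining f = (1/2)^(6/13) ≈ 0.7262.
Accumulation ratio R = 1/(1 − f) ≈ 1/0.2738 ≈ 3.6523.
Each bolus raises the concentration by D/Vd = 1763/178 ≈ 9.904 mg/L.
Steady-state peak Cmax,ss = C₀·R ≈ 9.904 × 3.6523 ≈ 36.172 mg/L.
One interval later, Cmin,ss = Cmax,ss·e^(−kτ) ≈ 36.172 × 0.7262 ≈ 26.268 mg/L.

26.3 mg/L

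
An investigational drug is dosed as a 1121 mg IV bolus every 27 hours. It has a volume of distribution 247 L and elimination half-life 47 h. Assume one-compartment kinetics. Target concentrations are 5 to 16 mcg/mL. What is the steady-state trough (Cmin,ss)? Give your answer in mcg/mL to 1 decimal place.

9.3 mcg/mL

k = ln2/t½ = ln2/47 ≈ 0.014748 h⁻¹; fraction remaining f = e^(−kτ) = e^(−0.014748×27) ≈ 0.6715.
Single-dose peak C₀ = D/Vd = 1121/247 ≈ 4.538 mcg/mL.
Steady-state trough Cmin,ss = C₀·f/(1−f) ≈ 4.538 × 0.6715/0.3285 ≈ 9.276 mcg/mL.
Trough 9.3 mcg/mL vs MEC 5 mcg/mL: adequate.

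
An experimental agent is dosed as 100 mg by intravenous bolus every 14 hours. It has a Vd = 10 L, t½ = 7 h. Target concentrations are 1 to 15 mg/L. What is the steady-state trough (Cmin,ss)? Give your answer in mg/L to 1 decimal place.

The dosing interval is 2 half-lives, so f = 2^(−2) = 0.25.
Accumulation ratio R = 1/(1 − f) = 1/0.75 = 4/3.
Single-dose peak C₀ = D/Vd = 100/10 = 10 mg/L.
Steady-state peak Cmax,ss = C₀·R = 10 × 4/3 ≈ 13.333 mg/L.
Steady-state trough Cmin,ss = Cmax,ss·f ≈ 13.333 × 0.25 ≈ 3.333 mg/L.
Trough 3.3 mg/L vs MEC 1 mg/L: adequate.

3.3 mg/L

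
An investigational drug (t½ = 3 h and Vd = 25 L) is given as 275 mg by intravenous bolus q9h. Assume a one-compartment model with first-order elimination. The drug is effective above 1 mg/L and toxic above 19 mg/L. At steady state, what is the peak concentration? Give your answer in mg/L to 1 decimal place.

12.6 mg/L

The dosing interval is 3 half-lives, so f = 2^(−3) = 0.125.
Accumulation ratio R = 1/(1 − f) = 1/0.875 = 8/7.
Single-dose peak C₀ = D/Vd = 275/25 = 11 mg/L.
Steady-state peak Cmax,ss = C₀·R = 11 × 8/7 ≈ 12.571 mg/L.
Peak 12.6 mg/L vs MTC 19 mg/L: below toxic threshold.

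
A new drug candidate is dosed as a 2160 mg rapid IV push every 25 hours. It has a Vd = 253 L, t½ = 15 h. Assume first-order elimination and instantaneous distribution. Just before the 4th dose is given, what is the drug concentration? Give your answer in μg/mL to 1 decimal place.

f = (1/2)^(τ/t½) = (1/2)^(25/15) ≈ 0.3150.
C₀ = D/Vd = 2160/253 ≈ 8.538 μg/mL.
Before the 4th dose, 3 doses have been given. Superposition: Cmin = C₀·(f + f² + … + f^3).
≈ 8.538 × (0.3150 + 0.0992 + 0.0313) ≈ 8.538 × 0.4455 ≈ 3.804 μg/mL.

3.8 μg/mL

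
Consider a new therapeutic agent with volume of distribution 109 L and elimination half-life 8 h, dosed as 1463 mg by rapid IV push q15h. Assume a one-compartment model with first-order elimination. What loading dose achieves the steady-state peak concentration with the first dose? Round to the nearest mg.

f = (1/2)^(15/8) ≈ 0.272627; accumulation ratio R = 1/(1−f) ≈ 1.37481.
Loading dose to hit Cmax,ss on first dose: D_load = D_maint·R ≈ 1463 × 1.37481 ≈ 2011.35 mg.

2011 mg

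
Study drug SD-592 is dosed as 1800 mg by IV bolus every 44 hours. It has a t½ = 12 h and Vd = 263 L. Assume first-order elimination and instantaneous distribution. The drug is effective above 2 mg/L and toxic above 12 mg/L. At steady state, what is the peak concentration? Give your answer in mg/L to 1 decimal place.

7.4 mg/L

Over one 44-h interval, 44/12 ≈ 3.6667 half-lives elapse, leaving f ≈ 0.0787 of each dose.
At steady state, accumulation factor R = 1/(1 − e^(−kτ)) ≈ 1.0854.
Single-dose peak C₀ = D/Vd = 1800/263 ≈ 6.844 mg/L.
Steady-state peak Cmax,ss = C₀·R ≈ 6.844 × 1.0854 ≈ 7.428 mg/L.
Peak 7.4 mg/L vs MTC 12 mg/L: below toxic threshold.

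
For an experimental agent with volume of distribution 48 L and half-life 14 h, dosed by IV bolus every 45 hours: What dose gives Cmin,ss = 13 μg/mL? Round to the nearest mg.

5167 mg

τ/t½ = 45/14 ≈ 3.2143, so f = (1/2)^(45/14) ≈ 0.107747.
Cmin,ss = (D/Vd)·f/(1−f), so D = Cmin,ss·Vd·(1−f)/f.
D = 13 × 48 × (1−f)/f ≈ 13 × 48 × 8.28100 ≈ 5167.34 mg.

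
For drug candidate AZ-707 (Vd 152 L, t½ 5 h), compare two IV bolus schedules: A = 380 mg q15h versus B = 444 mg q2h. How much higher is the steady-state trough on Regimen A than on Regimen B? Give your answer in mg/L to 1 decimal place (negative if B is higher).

-8.8 mg/L

Regimen A: f = (1/2)^(15/5) ≈ 0.1250; Cmin,ss = (380/152)·f/(1−f) ≈ 0.357 mg/L.
Regimen B: f = (1/2)^(2/5) ≈ 0.7579; Cmin,ss = (444/152)·f/(1−f) ≈ 9.144 mg/L.
Difference ≈ 0.357 − 9.144 ≈ -8.787 mg/L.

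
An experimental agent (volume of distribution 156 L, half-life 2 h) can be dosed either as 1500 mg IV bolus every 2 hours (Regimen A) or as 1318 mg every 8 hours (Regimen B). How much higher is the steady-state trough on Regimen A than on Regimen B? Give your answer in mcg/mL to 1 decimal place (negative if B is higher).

9.1 mcg/mL

Regimen A: f = (1/2)^(2/2) ≈ 0.5000; Cmin,ss = (1500/156)·f/(1−f) ≈ 9.615 mcg/mL.
Regimen B: f = (1/2)^(8/2) ≈ 0.0625; Cmin,ss = (1318/156)·f/(1−f) ≈ 0.563 mcg/mL.
Difference ≈ 9.615 − 0.563 ≈ 9.052 mcg/mL.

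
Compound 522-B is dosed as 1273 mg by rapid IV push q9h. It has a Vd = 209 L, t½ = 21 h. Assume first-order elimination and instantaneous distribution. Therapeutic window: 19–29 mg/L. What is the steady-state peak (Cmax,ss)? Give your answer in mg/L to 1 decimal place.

23.7 mg/L

τ/t½ = 9/21 ≈ 0.42857, so fraction remaining f = (1/2)^(9/21) ≈ 0.7430.
At steady state, accumulation factor R = 1/(1 − e^(−kτ)) ≈ 3.8911.
Each bolus raises the concentration by D/Vd = 1273/209 ≈ 6.091 mg/L.
Steady-state peak Cmax,ss = C₀·R ≈ 6.091 × 3.8911 ≈ 23.701 mg/L.
Peak 23.7 mg/L vs MTC 29 mg/L: below toxic threshold.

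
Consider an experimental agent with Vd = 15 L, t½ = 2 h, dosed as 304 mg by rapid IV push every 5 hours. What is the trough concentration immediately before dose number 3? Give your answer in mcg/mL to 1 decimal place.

4.2 mcg/mL

f = (1/2)^(τ/t½) = (1/2)^(5/2) ≈ 0.1768.
C₀ = D/Vd = 304/15 ≈ 20.267 mcg/mL.
Before the 3rd dose, 2 doses have been given. Superposition: Cmin = C₀·(f + f²).
≈ 20.267 × (0.1768 + 0.0313) ≈ 20.267 × 0.2081 ≈ 4.218 mcg/mL.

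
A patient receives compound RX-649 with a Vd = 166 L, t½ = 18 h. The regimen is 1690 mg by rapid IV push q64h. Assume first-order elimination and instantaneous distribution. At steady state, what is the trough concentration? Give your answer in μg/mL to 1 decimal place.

τ/t½ = 64/18 ≈ 3.5556, so fraction remaining f = (1/2)^(64/18) ≈ 0.0850.
At steady state, accumulation factor R = 1/(1 − e^(−kτ)) ≈ 1.0929.
Single-dose peak C₀ = D/Vd = 1690/166 ≈ 10.181 μg/mL.
Steady-state peak Cmax,ss = C₀·R ≈ 10.181 × 1.0929 ≈ 11.127 μg/mL.
Steady-state trough Cmin,ss = Cmax,ss·f ≈ 11.127 × 0.0850 ≈ 0.946 μg/mL.

0.9 μg/mL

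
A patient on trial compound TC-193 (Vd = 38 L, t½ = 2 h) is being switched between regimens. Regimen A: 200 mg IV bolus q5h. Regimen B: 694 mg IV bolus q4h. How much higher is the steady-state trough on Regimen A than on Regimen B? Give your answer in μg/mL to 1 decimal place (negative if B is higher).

-5.0 μg/mL

Regimen A: f = (1/2)^(5/2) ≈ 0.1768; Cmin,ss = (200/38)·f/(1−f) ≈ 1.130 μg/mL.
Regimen B: f = (1/2)^(4/2) ≈ 0.2500; Cmin,ss = (694/38)·f/(1−f) ≈ 6.088 μg/mL.
Difference ≈ 1.130 − 6.088 ≈ -4.958 μg/mL.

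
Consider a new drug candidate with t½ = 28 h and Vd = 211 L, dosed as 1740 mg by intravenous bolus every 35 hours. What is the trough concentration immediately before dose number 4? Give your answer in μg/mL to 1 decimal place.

5.5 μg/mL

f = (1/2)^(τ/t½) = (1/2)^(35/28) ≈ 0.4204.
C₀ = D/Vd = 1740/211 ≈ 8.246 μg/mL.
Before the 4th dose, 3 doses have been given. Superposition: Cmin = C₀·(f + f² + … + f^3).
≈ 8.246 × (0.4204 + 0.1767 + 0.0743) ≈ 8.246 × 0.6714 ≈ 5.536 μg/mL.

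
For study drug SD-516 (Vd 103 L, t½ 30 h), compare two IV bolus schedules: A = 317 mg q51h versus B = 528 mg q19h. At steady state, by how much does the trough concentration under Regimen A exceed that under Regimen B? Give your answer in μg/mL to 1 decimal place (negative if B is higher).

-7.9 μg/mL

Regimen A: f = (1/2)^(51/30) ≈ 0.3078; Cmin,ss = (317/103)·f/(1−f) ≈ 1.369 μg/mL.
Regimen B: f = (1/2)^(19/30) ≈ 0.6447; Cmin,ss = (528/103)·f/(1−f) ≈ 9.302 μg/mL.
Difference ≈ 1.369 − 9.302 ≈ -7.933 μg/mL.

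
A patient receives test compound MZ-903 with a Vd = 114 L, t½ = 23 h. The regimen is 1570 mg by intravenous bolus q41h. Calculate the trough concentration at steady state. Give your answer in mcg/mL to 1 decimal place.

τ/t½ = 41/23 ≈ 1.7826, so fraction remaining f = (1/2)^(41/23) ≈ 0.2907.
Each bolus raises the concentration by D/Vd = 1570/114 ≈ 13.772 mcg/mL.
Steady-state trough Cmin,ss = C₀·f/(1−f) ≈ 13.772 × 0.2907/0.7093 ≈ 5.644 mcg/mL.

5.6 mcg/mL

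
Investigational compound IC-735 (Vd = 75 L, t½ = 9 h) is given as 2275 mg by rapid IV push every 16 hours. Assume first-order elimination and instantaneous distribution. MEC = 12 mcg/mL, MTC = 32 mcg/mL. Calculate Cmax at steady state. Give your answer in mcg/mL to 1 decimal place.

τ/t½ = 16/9 ≈ 1.7778, so fraction remaining f = (1/2)^(16/9) ≈ 0.2916.
Accumulation ratio R = 1/(1 − f) ≈ 1/0.7084 ≈ 1.4116.
Each bolus raises the concentration by D/Vd = 2275/75 ≈ 30.333 mcg/mL.
Steady-state peak Cmax,ss = C₀·R ≈ 30.333 × 1.4116 ≈ 42.818 mcg/mL.
Peak 42.8 mcg/mL vs MTC 32 mcg/mL: exceeds toxic threshold.

42.8 mcg/mL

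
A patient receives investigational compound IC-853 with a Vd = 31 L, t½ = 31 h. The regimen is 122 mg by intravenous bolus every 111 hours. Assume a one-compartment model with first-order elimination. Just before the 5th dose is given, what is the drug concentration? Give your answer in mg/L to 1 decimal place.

f = (1/2)^(τ/t½) = (1/2)^(111/31) ≈ 0.0836.
C₀ = D/Vd = 122/31 ≈ 3.935 mg/L.
Before the 5th dose, 4 doses have been given. Superposition: Cmin = C₀·(f + f² + … + f^4).
≈ 3.935 × (0.0836 + 0.0070 + 0.0006 + 0.0000) ≈ 3.935 × 0.0912 ≈ 0.359 mg/L.

0.4 mg/L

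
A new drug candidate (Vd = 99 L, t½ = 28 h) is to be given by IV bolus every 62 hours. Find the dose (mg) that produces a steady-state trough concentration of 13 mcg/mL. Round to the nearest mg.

τ/t½ = 62/28 ≈ 2.2143, so f = (1/2)^(62/28) ≈ 0.215493.
Cmin,ss = (D/Vd)·f/(1−f), so D = Cmin,ss·Vd·(1−f)/f.
D = 13 × 99 × (1−f)/f ≈ 13 × 99 × 3.64052 ≈ 4685.35 mg.

4685 mg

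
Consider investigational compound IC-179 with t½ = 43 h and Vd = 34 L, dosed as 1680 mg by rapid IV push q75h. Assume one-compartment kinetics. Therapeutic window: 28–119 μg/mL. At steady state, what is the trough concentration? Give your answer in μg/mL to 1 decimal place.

Over one 75-h interval, 75/43 ≈ 1.7442 half-lives elapse, leaving f ≈ 0.2985 of each dose.
Accumulation ratio R = 1/(1 − f) ≈ 1/0.7015 ≈ 1.4255.
Single-dose peak C₀ = D/Vd = 1680/34 ≈ 49.412 μg/mL.
Steady-state peak Cmax,ss = C₀·R ≈ 49.412 × 1.4255 ≈ 70.437 μg/mL.
Steady-state trough Cmin,ss = Cmax,ss·f ≈ 70.437 × 0.2985 ≈ 21.025 μg/mL.
Trough 21.0 μg/mL vs MEC 28 μg/mL: subtherapeutic.

21.0 μg/mL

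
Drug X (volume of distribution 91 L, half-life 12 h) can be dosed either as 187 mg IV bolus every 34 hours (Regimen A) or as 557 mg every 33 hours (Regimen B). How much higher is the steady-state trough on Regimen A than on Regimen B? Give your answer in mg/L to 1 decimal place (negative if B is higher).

Regimen A: f = (1/2)^(34/12) ≈ 0.1403; Cmin,ss = (187/91)·f/(1−f) ≈ 0.335 mg/L.
Regimen B: f = (1/2)^(33/12) ≈ 0.1487; Cmin,ss = (557/91)·f/(1−f) ≈ 1.069 mg/L.
Difference ≈ 0.335 − 1.069 ≈ -0.734 mg/L.

-0.7 mg/L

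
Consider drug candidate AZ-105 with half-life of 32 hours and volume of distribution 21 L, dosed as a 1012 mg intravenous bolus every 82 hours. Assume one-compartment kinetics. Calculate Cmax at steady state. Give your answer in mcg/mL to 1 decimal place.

k = ln2/t½ = ln2/32 ≈ 0.021661 h⁻¹; fraction remaining f = e^(−kτ) = e^(−0.021661×82) ≈ 0.1693.
At steady state, accumulation factor R = 1/(1 − e^(−kτ)) ≈ 1.2038.
Single-dose peak C₀ = D/Vd = 1012/21 ≈ 48.190 mcg/mL.
Cmax,ss = C₀/(1 − f) ≈ 48.190/0.8307 ≈ 58.011 mcg/mL.

58.0 mcg/mL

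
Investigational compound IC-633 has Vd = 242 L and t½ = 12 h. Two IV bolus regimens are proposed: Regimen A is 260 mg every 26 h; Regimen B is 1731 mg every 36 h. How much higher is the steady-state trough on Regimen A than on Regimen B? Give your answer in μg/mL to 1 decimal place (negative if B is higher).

Regimen A: f = (1/2)^(26/12) ≈ 0.2227; Cmin,ss = (260/242)·f/(1−f) ≈ 0.308 μg/mL.
Regimen B: f = (1/2)^(36/12) ≈ 0.1250; Cmin,ss = (1731/242)·f/(1−f) ≈ 1.022 μg/mL.
Difference ≈ 0.308 − 1.022 ≈ -0.714 μg/mL.

-0.7 μg/mL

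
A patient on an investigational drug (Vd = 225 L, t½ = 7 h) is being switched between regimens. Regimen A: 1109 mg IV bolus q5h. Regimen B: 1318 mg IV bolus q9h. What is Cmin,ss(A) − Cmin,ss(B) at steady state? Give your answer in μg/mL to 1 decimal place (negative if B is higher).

Regimen A: f = (1/2)^(5/7) ≈ 0.6095; Cmin,ss = (1109/225)·f/(1−f) ≈ 7.693 μg/mL.
Regimen B: f = (1/2)^(9/7) ≈ 0.4102; Cmin,ss = (1318/225)·f/(1−f) ≈ 4.074 μg/mL.
Difference ≈ 7.693 − 4.074 ≈ 3.619 μg/mL.

3.6 μg/mL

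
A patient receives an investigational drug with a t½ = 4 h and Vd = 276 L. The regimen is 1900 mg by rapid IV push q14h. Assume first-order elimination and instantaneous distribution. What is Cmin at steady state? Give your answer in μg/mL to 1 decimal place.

0.7 μg/mL

τ/t½ = 14/4 ≈ 3.5, so fraction remaining f = (1/2)^(14/4) ≈ 0.0884.
Single-dose peak C₀ = D/Vd = 1900/276 ≈ 6.884 μg/mL.
Steady-state trough Cmin,ss = C₀·f/(1−f) ≈ 6.884 × 0.0884/0.9116 ≈ 0.668 μg/mL.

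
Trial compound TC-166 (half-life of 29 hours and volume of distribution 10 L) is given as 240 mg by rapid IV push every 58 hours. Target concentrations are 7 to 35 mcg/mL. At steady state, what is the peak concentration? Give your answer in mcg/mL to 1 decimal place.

32.0 mcg/mL

The dosing interval is 2 half-lives, so f = 2^(−2) = 0.25.
Accumulation ratio R = 1/(1 − f) = 1/0.75 = 4/3.
Single-dose peak C₀ = D/Vd = 240/10 = 24 mcg/mL.
Steady-state peak Cmax,ss = C₀·R = 24 × 4/3 ≈ 32.000 mcg/mL.
Peak 32.0 mcg/mL vs MTC 35 mcg/mL: below toxic threshold.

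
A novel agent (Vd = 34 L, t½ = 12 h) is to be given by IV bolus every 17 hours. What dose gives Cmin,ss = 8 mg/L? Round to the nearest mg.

τ/t½ = 17/12 ≈ 1.4167, so f = (1/2)^(17/12) ≈ 0.374577.
Cmin,ss = (D/Vd)·f/(1−f), so D = Cmin,ss·Vd·(1−f)/f.
D = 8 × 34 × (1−f)/f ≈ 8 × 34 × 1.66968 ≈ 454.15 mg.

454 mg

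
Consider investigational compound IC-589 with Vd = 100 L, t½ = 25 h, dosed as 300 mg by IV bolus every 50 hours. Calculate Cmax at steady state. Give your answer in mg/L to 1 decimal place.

τ = 50 h = 2 half-lives, so f = (1/2)^2 = 0.25.
Accumulation ratio R = 1/(1 − f) = 1/0.75 = 4/3.
Single-dose peak C₀ = D/Vd = 300/100 = 3 mg/L.
Steady-state peak Cmax,ss = C₀·R = 3 × 4/3 ≈ 4.000 mg/L.

4.0 mg/L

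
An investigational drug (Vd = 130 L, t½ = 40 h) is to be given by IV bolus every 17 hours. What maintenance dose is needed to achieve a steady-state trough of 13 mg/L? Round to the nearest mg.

579 mg

τ/t½ = 17/40 ≈ 0.425, so f = (1/2)^(17/40) ≈ 0.744839.
Cmin,ss = (D/Vd)·f/(1−f), so D = Cmin,ss·Vd·(1−f)/f.
D = 13 × 130 × (1−f)/f ≈ 13 × 130 × 0.34257 ≈ 578.94 mg.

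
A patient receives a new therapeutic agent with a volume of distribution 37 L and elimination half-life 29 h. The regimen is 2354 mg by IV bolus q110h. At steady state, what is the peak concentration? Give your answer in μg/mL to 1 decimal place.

k = ln2/t½ = ln2/29 ≈ 0.023902 h⁻¹; fraction remaining f = e^(−kτ) = e^(−0.023902×110) ≈ 0.0721.
Accumulation ratio R = 1/(1 − f) ≈ 1/0.9279 ≈ 1.0777.
Single-dose peak C₀ = D/Vd = 2354/37 ≈ 63.622 μg/mL.
Cmax,ss = C₀/(1 − f) ≈ 63.622/0.9279 ≈ 68.566 μg/mL.

68.6 μg/mL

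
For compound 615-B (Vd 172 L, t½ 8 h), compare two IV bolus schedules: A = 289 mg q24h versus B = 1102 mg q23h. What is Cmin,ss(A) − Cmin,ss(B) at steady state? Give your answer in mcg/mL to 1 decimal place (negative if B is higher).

-0.8 mcg/mL

Regimen A: f = (1/2)^(24/8) ≈ 0.1250; Cmin,ss = (289/172)·f/(1−f) ≈ 0.240 mcg/mL.
Regimen B: f = (1/2)^(23/8) ≈ 0.1363; Cmin,ss = (1102/172)·f/(1−f) ≈ 1.011 mcg/mL.
Difference ≈ 0.240 − 1.011 ≈ -0.771 mcg/mL.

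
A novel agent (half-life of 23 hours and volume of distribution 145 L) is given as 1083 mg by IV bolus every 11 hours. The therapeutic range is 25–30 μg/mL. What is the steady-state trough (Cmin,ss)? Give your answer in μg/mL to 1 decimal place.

19.0 μg/mL

Over one 11-h interval, 11/23 ≈ 0.47826 half-lives elapse, leaving f ≈ 0.7178 of each dose.
Single-dose peak C₀ = D/Vd = 1083/145 ≈ 7.469 μg/mL.
Steady-state trough Cmin,ss = C₀·f/(1−f) ≈ 7.469 × 0.7178/0.2822 ≈ 18.998 μg/mL.
Trough 19.0 μg/mL vs MEC 25 μg/mL: subtherapeutic.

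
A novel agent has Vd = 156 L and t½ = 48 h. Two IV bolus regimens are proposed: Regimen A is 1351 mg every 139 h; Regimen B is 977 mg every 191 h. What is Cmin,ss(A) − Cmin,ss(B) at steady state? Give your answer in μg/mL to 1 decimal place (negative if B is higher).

0.9 μg/mL

Regimen A: f = (1/2)^(139/48) ≈ 0.1344; Cmin,ss = (1351/156)·f/(1−f) ≈ 1.345 μg/mL.
Regimen B: f = (1/2)^(191/48) ≈ 0.0634; Cmin,ss = (977/156)·f/(1−f) ≈ 0.424 μg/mL.
Difference ≈ 1.345 − 0.424 ≈ 0.921 μg/mL.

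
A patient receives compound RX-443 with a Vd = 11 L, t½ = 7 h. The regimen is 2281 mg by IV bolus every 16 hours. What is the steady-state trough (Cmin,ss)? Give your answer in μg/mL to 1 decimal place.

53.5 μg/mL

k = ln2/t½ = ln2/7 ≈ 0.099021 h⁻¹; fraction remaining f = e^(−kτ) = e^(−0.099021×16) ≈ 0.2051.
Accumulation ratio R = 1/(1 − f) ≈ 1/0.7949 ≈ 1.2580.
Each bolus raises the concentration by D/Vd = 2281/11 ≈ 207.364 μg/mL.
Cmax,ss = C₀/(1 − f) ≈ 207.364/0.7949 ≈ 260.868 μg/mL.
One interval later, Cmin,ss = Cmax,ss·e^(−kτ) ≈ 260.868 × 0.2051 ≈ 53.504 μg/mL.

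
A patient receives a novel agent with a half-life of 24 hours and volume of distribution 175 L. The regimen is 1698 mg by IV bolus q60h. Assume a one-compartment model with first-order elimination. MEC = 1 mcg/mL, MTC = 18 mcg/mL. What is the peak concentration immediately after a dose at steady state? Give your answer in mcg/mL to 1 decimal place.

11.8 mcg/mL

τ/t½ = 60/24 ≈ 2.5, so fraction remaining f = (1/2)^(60/24) ≈ 0.1768.
At steady state, accumulation factor R = 1/(1 − e^(−kτ)) ≈ 1.2148.
Each bolus raises the concentration by D/Vd = 1698/175 ≈ 9.703 mcg/mL.
Steady-state peak Cmax,ss = C₀·R ≈ 9.703 × 1.2148 ≈ 11.787 mcg/mL.
Peak 11.8 mcg/mL vs MTC 18 mcg/mL: below toxic threshold.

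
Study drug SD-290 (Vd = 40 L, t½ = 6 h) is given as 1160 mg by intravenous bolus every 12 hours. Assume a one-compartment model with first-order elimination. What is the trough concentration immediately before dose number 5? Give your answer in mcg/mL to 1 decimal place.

f = (1/2)^(τ/t½) = (1/2)^(12/6) ≈ 0.2500.
C₀ = D/Vd = 1160/40 ≈ 29.000 mcg/mL.
Before the 5th dose, 4 doses have been given. Superposition: Cmin = C₀·(f + f² + … + f^4).
≈ 29.000 × (0.2500 + 0.0625 + 0.0156 + 0.0039) ≈ 29.000 × 0.3320 ≈ 9.628 mcg/mL.

9.6 mcg/mL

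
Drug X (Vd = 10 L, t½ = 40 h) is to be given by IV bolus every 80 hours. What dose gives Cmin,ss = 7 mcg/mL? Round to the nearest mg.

210 mg

τ/t½ = 80/40 ≈ 2, so f = (1/2)^(80/40) ≈ 0.250000.
Cmin,ss = (D/Vd)·f/(1−f), so D = Cmin,ss·Vd·(1−f)/f.
D = 7 × 10 × (1−f)/f ≈ 7 × 10 × 3.00000 ≈ 210.00 mg.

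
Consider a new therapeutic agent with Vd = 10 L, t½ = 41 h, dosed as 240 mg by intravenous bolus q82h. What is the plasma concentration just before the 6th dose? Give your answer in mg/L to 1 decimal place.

f = (1/2)^(τ/t½) = (1/2)^(82/41) ≈ 0.2500.
C₀ = D/Vd = 240/10 ≈ 24.000 mg/L.
Before the 6th dose, 5 doses have been given. Superposition: Cmin = C₀·(f + f² + … + f^5).
≈ 24.000 × (0.2500 + 0.0625 + 0.0156 + 0.0039 + 0.0010) ≈ 24.000 × 0.3330 ≈ 7.992 mg/L.

8.0 mg/L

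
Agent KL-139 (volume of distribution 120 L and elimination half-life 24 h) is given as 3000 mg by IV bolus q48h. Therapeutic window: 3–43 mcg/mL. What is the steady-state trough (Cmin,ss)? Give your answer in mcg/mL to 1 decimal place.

8.3 mcg/mL

τ = 48 h = 2 half-lives, so f = (1/2)^2 = 0.25.
Accumulation ratio R = 1/(1 − f) = 1/0.75 = 4/3.
Single-dose peak C₀ = D/Vd = 3000/120 = 25 mcg/mL.
Steady-state peak Cmax,ss = C₀·R = 25 × 4/3 ≈ 33.333 mcg/mL.
Steady-state trough Cmin,ss = Cmax,ss·f ≈ 33.333 × 0.25 ≈ 8.333 mcg/mL.
Trough 8.3 mcg/mL vs MEC 3 mcg/mL: adequate.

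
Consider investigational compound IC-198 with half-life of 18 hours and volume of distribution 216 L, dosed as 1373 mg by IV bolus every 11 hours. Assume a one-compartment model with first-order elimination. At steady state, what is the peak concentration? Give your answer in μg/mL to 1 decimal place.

Over one 11-h interval, 11/18 ≈ 0.61111 half-lives elapse, leaving f ≈ 0.6547 of each dose.
At steady state, accumulation factor R = 1/(1 − e^(−kτ)) ≈ 2.8960.
Single-dose peak C₀ = D/Vd = 1373/216 ≈ 6.356 μg/mL.
Steady-state peak Cmax,ss = C₀·R ≈ 6.356 × 2.8960 ≈ 18.407 μg/mL.

18.4 μg/mL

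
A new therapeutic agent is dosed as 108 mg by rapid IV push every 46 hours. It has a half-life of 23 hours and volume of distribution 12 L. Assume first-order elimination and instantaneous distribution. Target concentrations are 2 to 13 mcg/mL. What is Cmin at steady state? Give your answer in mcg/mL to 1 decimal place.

3.0 mcg/mL

τ = 46 h = 2 half-lives, so f = (1/2)^2 = 0.25.
Accumulation ratio R = 1/(1 − f) = 1/0.75 = 4/3.
Single-dose peak C₀ = D/Vd = 108/12 = 9 mcg/mL.
Steady-state peak Cmax,ss = C₀·R = 9 × 4/3 ≈ 12.000 mcg/mL.
Steady-state trough Cmin,ss = Cmax,ss·f ≈ 12.000 × 0.25 ≈ 3.000 mcg/mL.
Trough 3.0 mcg/mL vs MEC 2 mcg/mL: adequate.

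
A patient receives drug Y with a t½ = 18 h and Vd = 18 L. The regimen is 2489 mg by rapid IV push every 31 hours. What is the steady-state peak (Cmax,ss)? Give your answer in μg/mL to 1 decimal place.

198.4 μg/mL

τ/t½ = 31/18 ≈ 1.7222, so fraction remaining f = (1/2)^(31/18) ≈ 0.3031.
At steady state, accumulation factor R = 1/(1 − e^(−kτ)) ≈ 1.4349.
Each bolus raises the concentration by D/Vd = 2489/18 ≈ 138.278 μg/mL.
Cmax,ss = C₀/(1 − f) ≈ 138.278/0.6969 ≈ 198.419 μg/mL.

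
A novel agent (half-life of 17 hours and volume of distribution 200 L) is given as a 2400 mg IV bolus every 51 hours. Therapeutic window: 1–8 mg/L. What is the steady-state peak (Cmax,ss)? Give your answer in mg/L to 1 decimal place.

13.7 mg/L

τ = 51 h = 3 half-lives, so f = (1/2)^3 = 0.125.
At steady state, R = 1/(1 − 0.125) = 8/7.
Single-dose peak C₀ = D/Vd = 2400/200 = 12 mg/L.
Steady-state peak Cmax,ss = C₀·R = 12 × 8/7 ≈ 13.714 mg/L.
Peak 13.7 mg/L vs MTC 8 mg/L: exceeds toxic threshold.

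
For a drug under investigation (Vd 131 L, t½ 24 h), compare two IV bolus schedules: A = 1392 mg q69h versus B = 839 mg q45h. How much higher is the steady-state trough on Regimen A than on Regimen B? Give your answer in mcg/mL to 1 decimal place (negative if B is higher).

-0.7 mcg/mL

Regimen A: f = (1/2)^(69/24) ≈ 0.1363; Cmin,ss = (1392/131)·f/(1−f) ≈ 1.677 mcg/mL.
Regimen B: f = (1/2)^(45/24) ≈ 0.2726; Cmin,ss = (839/131)·f/(1−f) ≈ 2.400 mcg/mL.
Difference ≈ 1.677 − 2.400 ≈ -0.723 mcg/mL.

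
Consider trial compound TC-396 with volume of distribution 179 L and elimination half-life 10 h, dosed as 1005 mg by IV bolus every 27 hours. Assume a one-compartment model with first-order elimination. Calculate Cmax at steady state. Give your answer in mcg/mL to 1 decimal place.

Over one 27-h interval, 27/10 ≈ 2.7 half-lives elapse, leaving f ≈ 0.1539 of each dose.
At steady state, accumulation factor R = 1/(1 − e^(−kτ)) ≈ 1.1819.
Each bolus raises the concentration by D/Vd = 1005/179 ≈ 5.615 mcg/mL.
Steady-state peak Cmax,ss = C₀·R ≈ 5.615 × 1.1819 ≈ 6.636 mcg/mL.

6.6 mcg/mL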